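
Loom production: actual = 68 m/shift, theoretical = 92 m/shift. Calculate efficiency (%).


Formula: Efficiency% = (Actual output / Theoretical output) * 100
Efficiency% = (68 / 92) * 100
Efficiency% = 0.73913 * 100 = 73.913% ≈ 73.9%

73.9%


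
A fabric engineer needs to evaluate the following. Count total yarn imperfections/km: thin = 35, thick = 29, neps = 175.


Formula: Total = thin places + thick places + neps
Total = 35 + 29 + 175
Total = 239 imperfections/km

239 imperfections/km


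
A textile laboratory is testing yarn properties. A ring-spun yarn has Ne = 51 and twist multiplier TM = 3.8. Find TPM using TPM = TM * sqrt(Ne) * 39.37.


Formula: TPM = TM * sqrt(Ne) * 39.37
Step 1: sqrt(Ne) = sqrt(51) = 7.1414
Step 2: TM * sqrt(Ne) = 3.8 * 7.1414 = 27.1373
Step 3: TPM = 27.1373 * 39.37 = 1068 twists/m

1068 twists/m


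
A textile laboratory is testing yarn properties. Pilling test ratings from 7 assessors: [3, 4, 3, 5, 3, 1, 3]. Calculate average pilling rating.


Formula: Mean = sum / count
Sum = 3 + 4 + 3 + 5 + 3 + 1 + 3 = 22
Mean = 22 / 7 = 3.1

3.1


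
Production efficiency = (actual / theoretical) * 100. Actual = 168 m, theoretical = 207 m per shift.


Formula: Efficiency% = (Actual output / Theoretical output) * 100
Efficiency% = (168 / 207) * 100
Efficiency% = 0.811594 * 100 = 81.1594% ≈ 81.2%

81.2%


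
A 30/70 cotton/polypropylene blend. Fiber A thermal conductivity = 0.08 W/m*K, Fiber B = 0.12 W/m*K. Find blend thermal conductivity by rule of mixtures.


Formula: Blend property = (fraction_A * property_A) + (fraction_B * property_B)
Step 1: Contribution A = 30/100 * 0.08 W/m*K = 0.024 W/m*K
Step 2: Contribution B = 70/100 * 0.12 W/m*K = 0.084 W/m*K
Step 3: Blend thermal conductivity = 0.024 + 0.084 = 0.108 W/m*K

0.108 W/m*K


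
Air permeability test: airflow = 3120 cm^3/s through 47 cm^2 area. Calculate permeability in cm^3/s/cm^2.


Formula: Air Permeability = Airflow / Test Area
AP = 3120 cm^3/s / 47 cm^2
AP = 66.4 cm^3/s/cm^2

66.4 cm^3/s/cm^2


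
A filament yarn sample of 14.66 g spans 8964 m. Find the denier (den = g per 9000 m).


Formula: den = (mass_g / length_m) * 9000
Substituting: den = (14.66 / 8964) * 9000
Intermediate: 14.66 / 8964 = 0.00163543 g/m
den = 0.00163543 * 9000 = 14.7 denier

14.7 denier


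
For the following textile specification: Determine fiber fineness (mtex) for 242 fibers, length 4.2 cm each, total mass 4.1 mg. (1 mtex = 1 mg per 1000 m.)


Formula: fineness (mtex) = mass (mg) / total length (km) = (mass_mg / total_length_m) * 1000
Step 1: Convert fiber length: 4.2 cm = 0.042 m
Step 2: Total fiber length = 242 * 0.042 = 10.164 m
Step 3: Linear density = 4.1 mg / 10.164 m = 0.4034 mg/m
Step 4: fineness = 0.4034 * 1000 = 403.4 mtex

403.4 mtex


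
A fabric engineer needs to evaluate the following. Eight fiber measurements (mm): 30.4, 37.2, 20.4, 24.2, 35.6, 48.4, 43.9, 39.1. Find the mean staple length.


Formula: Mean = sum of lengths / count
Sum = 30.4 + 37.2 + 20.4 + 24.2 + 35.6 + 48.4 + 43.9 + 39.1
Sum = 279.2 mm
Mean = 279.2 / 8 = 34.90 mm

34.90 mm


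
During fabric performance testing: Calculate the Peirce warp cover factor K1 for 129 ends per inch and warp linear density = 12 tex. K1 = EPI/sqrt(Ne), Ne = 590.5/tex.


Formula: K1 = EPI / sqrt(Ne), with Ne = 590.5 / tex_warp
Step 1: Ne = 590.5 / 12 = 49.208
Step 2: sqrt(Ne) = sqrt(49.208) = 7.0148
Step 3: K1 = 129 / 7.0148 = 18.4

18.4


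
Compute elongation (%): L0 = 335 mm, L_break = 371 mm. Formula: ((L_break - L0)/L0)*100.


Formula: Elongation (%) = ((L_break - L0) / L0) * 100
Step 1: Extension = 371 - 335 = 36 mm
Step 2: Elongation = (36 / 335) * 100
Step 3: Elongation = 0.107463 * 100 = 10.7463% ≈ 10.7%

10.7%


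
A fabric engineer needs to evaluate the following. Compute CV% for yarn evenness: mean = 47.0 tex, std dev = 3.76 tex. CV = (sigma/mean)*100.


Formula: CV% = (standard deviation / mean) * 100
Step 1: Ratio = 3.76 / 47.0 = 0.08
Step 2: CV% = 0.08 * 100 = 8.0%

8.0%


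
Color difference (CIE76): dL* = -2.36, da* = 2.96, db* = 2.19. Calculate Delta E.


Formula: Delta E = sqrt(dL*^2 + da*^2 + db*^2)
Step 1: dL*^2 = (-2.36)^2 = 5.5696
Step 2: da*^2 = 2.96^2 = 8.7616
Step 3: db*^2 = 2.19^2 = 4.7961
Step 4: Sum = 5.5696 + 8.7616 + 4.7961 = 19.1273
Step 5: Delta E = sqrt(19.1273) = 4.37

4.37 Delta E


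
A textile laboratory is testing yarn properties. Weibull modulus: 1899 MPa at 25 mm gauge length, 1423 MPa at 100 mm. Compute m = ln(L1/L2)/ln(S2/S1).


Formula: m = ln(L1/L2) / ln(S2/S1)
Step 1: ln(L1/L2) = ln(25/100) = -1.38629
Step 2: S2/S1 = 1423/1899 = 0.74934
Step 3: ln(S2/S1) = ln(0.74934) = -0.28856
Step 4: m = -1.38629 / -0.28856 = 4.80

4.80 (Weibull m)


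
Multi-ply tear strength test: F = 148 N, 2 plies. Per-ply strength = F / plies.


Formula: Per-ply strength = Total force / Number of plies
Per-ply = 148 N / 2
Per-ply = 74 N

74 N


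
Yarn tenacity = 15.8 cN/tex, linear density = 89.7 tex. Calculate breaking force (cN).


Formula: Breaking force = Tenacity * Linear density
F = 15.8 cN/tex * 89.7 tex
F = 1417.26 cN

1417.26 cN


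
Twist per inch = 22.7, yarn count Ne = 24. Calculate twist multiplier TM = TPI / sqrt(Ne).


Formula: TM = TPI / sqrt(Ne)
Step 1: sqrt(Ne) = sqrt(24) = 4.899
Step 2: TM = 22.7 / 4.899 = 4.63

4.63 TM


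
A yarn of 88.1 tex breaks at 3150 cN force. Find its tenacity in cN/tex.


Formula: Tenacity = Breaking force / Linear density
Tenacity = 3150 cN / 88.1 tex
Tenacity = 35.75 cN/tex

35.75 cN/tex


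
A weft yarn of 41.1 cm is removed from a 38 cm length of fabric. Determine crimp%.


Formula: Crimp% = ((L_yarn - L_fabric) / L_fabric) * 100
Step 1: Extension = 41.1 - 38 = 3.1 cm
Step 2: Crimp% = (3.1 / 38) * 100
Step 3: Crimp% = 0.081579 * 100 = 8.1579% ≈ 8.2%

8.2%


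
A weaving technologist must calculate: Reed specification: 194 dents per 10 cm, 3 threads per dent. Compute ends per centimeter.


Formula: EPC = (dents per 10 cm * ends per dent) / 10
Step 1: Total ends per 10 cm = 194 * 3 = 582
Step 2: EPC = 582 / 10 = 58.2 ends/cm

58.2 ends/cm


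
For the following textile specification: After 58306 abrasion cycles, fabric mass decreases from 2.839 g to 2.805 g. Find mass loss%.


Formula: Mass loss% = ((m_before - m_after) / m_before) * 100
Step 1: Mass loss = 2.839 - 2.805 = 0.034 g
Step 2: Ratio = 0.034 / 2.839 = 0.011976
Step 3: Mass loss% = 0.011976 * 100 = 1.1976% ≈ 1.20%

1.20%


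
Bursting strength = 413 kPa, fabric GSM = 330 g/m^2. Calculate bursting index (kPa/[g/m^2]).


Formula: Bursting Index = Bursting Strength / Fabric GSM
BI = 413 kPa / 330 g/m^2
BI = 1.252 kPa/(g/m^2)

1.252 kPa/(g/m^2)


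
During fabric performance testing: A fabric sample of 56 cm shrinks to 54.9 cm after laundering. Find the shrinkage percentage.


Formula: Shrinkage% = ((L_before - L_after) / L_before) * 100
Step 1: Shrinkage = 56 - 54.9 = 1.1 cm
Step 2: Shrinkage% = (1.1 / 56) * 100
Step 3: Shrinkage% = 0.019643 * 100 = 1.9643% ≈ 2.0%

2.0%


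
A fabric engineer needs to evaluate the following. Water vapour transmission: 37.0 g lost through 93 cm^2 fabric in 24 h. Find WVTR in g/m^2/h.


Formula: WVTR = mass_loss / (area * time)
Step 1: Convert area: 93 cm^2 = 0.0093 m^2
Step 2: WVTR = 37.0 g / (0.0093 m^2 * 24 h)
Step 3: WVTR = 37.0 / 0.2232 = 165.8 g/m^2/h

165.8 g/m^2/h


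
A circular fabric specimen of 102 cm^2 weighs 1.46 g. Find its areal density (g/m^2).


Formula: GSM = mass_g / area_m2
Step 1: Convert area: 102 cm^2 = 102 / 10000 = 0.0102 m^2
Step 2: GSM = 1.46 g / 0.0102 m^2 = 143.1 g/m^2

143.1 g/m^2


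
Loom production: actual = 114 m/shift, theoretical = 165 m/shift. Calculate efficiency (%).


Formula: Efficiency% = (Actual output / Theoretical output) * 100
Efficiency% = (114 / 165) * 100
Efficiency% = 0.690909 * 100 = 69.0909% ≈ 69.1%

69.1%


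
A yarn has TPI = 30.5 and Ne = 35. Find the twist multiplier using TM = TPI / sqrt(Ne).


Formula: TM = TPI / sqrt(Ne)
Step 1: sqrt(Ne) = sqrt(35) = 5.9161
Step 2: TM = 30.5 / 5.9161 = 5.16

5.16 TM


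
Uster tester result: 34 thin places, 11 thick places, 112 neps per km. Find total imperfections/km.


Formula: Total = thin places + thick places + neps
Total = 34 + 11 + 112
Total = 157 imperfections/km

157 imperfections/km


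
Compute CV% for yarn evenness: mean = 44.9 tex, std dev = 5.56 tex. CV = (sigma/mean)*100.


Formula: CV% = (standard deviation / mean) * 100
Step 1: Ratio = 5.56 / 44.9 = 0.123831
Step 2: CV% = 0.123831 * 100 = 12.3831% ≈ 12.4%

12.4%


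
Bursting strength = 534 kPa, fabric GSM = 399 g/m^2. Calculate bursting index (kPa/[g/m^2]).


Formula: Bursting Index = Bursting Strength / Fabric GSM
BI = 534 kPa / 399 g/m^2
BI = 1.338 kPa/(g/m^2)

1.338 kPa/(g/m^2)


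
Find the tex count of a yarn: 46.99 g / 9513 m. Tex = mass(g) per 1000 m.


Formula: Tex = (mass_g / length_m) * 1000
Substituting: Tex = (46.99 / 9513) * 1000
Intermediate: 46.99 / 9513 = 0.00493956 g/m
Tex = 0.00493956 * 1000 = 4.94 tex

4.94 tex


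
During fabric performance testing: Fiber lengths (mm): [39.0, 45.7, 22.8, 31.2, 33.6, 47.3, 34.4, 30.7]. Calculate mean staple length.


Formula: Mean = sum of lengths / count
Sum = 39.0 + 45.7 + 22.8 + 31.2 + 33.6 + 47.3 + 34.4 + 30.7
Sum = 284.7 mm
Mean = 284.7 / 8 = 35.59 mm

35.59 mm


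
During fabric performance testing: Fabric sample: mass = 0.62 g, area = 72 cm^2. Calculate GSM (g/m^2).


Formula: GSM = mass_g / area_m2
Step 1: Convert area: 72 cm^2 = 72 / 10000 = 0.0072 m^2
Step 2: GSM = 0.62 g / 0.0072 m^2 = 86.1 g/m^2

86.1 g/m^2


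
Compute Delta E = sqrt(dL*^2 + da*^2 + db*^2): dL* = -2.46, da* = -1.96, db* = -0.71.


Formula: Delta E = sqrt(dL*^2 + da*^2 + db*^2)
Step 1: dL*^2 = (-2.46)^2 = 6.0516
Step 2: da*^2 = (-1.96)^2 = 3.8416
Step 3: db*^2 = (-0.71)^2 = 0.5041
Step 4: Sum = 6.0516 + 3.8416 + 0.5041 = 10.3973
Step 5: Delta E = sqrt(10.3973) = 3.22

3.22 Delta E


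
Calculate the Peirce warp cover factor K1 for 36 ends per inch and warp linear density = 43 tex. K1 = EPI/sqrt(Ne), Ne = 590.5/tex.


Formula: K1 = EPI / sqrt(Ne), with Ne = 590.5 / tex_warp
Step 1: Ne = 590.5 / 43 = 13.733
Step 2: sqrt(Ne) = sqrt(13.733) = 3.7058
Step 3: K1 = 36 / 3.7058 = 9.7

9.7


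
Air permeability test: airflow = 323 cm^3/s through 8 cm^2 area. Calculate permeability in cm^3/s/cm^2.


Formula: Air Permeability = Airflow / Test Area
AP = 323 cm^3/s / 8 cm^2
AP = 40.4 cm^3/s/cm^2

40.4 cm^3/s/cm^2


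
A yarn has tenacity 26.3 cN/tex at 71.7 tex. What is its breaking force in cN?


Formula: Breaking force = Tenacity * Linear density
F = 26.3 cN/tex * 71.7 tex
F = 1885.71 cN

1885.71 cN


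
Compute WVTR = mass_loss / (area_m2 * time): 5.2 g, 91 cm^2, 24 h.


Formula: WVTR = mass_loss / (area * time)
Step 1: Convert area: 91 cm^2 = 0.0091 m^2
Step 2: WVTR = 5.2 g / (0.0091 m^2 * 24 h)
Step 3: WVTR = 5.2 / 0.2184 = 23.8 g/m^2/h

23.8 g/m^2/h


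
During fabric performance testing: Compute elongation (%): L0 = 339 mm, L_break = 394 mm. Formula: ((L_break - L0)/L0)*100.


Formula: Elongation (%) = ((L_break - L0) / L0) * 100
Step 1: Extension = 394 - 339 = 55 mm
Step 2: Elongation = (55 / 339) * 100
Step 3: Elongation = 0.162242 * 100 = 16.2242% ≈ 16.2%

16.2%


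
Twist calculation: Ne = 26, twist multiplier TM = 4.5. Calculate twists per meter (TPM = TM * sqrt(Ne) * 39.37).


Formula: TPM = TM * sqrt(Ne) * 39.37
Step 1: sqrt(Ne) = sqrt(26) = 5.099
Step 2: TM * sqrt(Ne) = 4.5 * 5.099 = 22.9455
Step 3: TPM = 22.9455 * 39.37 = 903 twists/m

903 twists/m


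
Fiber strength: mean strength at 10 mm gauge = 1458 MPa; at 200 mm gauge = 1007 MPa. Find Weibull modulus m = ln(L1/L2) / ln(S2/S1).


Formula: m = ln(L1/L2) / ln(S2/S1)
Step 1: ln(L1/L2) = ln(10/200) = -2.99573
Step 2: S2/S1 = 1007/1458 = 0.69067
Step 3: ln(S2/S1) = ln(0.69067) = -0.37009
Step 4: m = -2.99573 / -0.37009 = 8.09

8.09 (Weibull m)


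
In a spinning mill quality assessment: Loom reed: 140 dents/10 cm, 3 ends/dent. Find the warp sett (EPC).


Formula: EPC = (dents per 10 cm * ends per dent) / 10
Step 1: Total ends per 10 cm = 140 * 3 = 420
Step 2: EPC = 420 / 10 = 42.0 ends/cm

42.0 ends/cm


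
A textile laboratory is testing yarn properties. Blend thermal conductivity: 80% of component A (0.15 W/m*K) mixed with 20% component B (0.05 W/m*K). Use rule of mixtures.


Formula: Blend property = (fraction_A * property_A) + (fraction_B * property_B)
Step 1: Contribution A = 80/100 * 0.15 W/m*K = 0.12 W/m*K
Step 2: Contribution B = 20/100 * 0.05 W/m*K = 0.01 W/m*K
Step 3: Blend thermal conductivity = 0.12 + 0.01 = 0.13 W/m*K

0.13 W/m*K


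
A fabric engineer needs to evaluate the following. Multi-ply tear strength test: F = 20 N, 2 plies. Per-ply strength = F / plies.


Formula: Per-ply strength = Total force / Number of plies
Per-ply = 20 N / 2
Per-ply = 10 N

10 N


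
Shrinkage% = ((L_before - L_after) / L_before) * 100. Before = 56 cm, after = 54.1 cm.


Formula: Shrinkage% = ((L_before - L_after) / L_before) * 100
Step 1: Shrinkage = 56 - 54.1 = 1.9 cm
Step 2: Shrinkage% = (1.9 / 56) * 100
Step 3: Shrinkage% = 0.033929 * 100 = 3.3929% ≈ 3.4%

3.4%


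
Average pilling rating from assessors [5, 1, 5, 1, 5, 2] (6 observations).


Formula: Mean = sum / count
Sum = 5 + 1 + 5 + 1 + 5 + 2 = 19
Mean = 19 / 6 = 3.2

3.2


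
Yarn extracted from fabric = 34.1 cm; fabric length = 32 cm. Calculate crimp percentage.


Formula: Crimp% = ((L_yarn - L_fabric) / L_fabric) * 100
Step 1: Extension = 34.1 - 32 = 2.1 cm
Step 2: Crimp% = (2.1 / 32) * 100
Step 3: Crimp% = 0.065625 * 100 = 6.5625% ≈ 6.6%

6.6%


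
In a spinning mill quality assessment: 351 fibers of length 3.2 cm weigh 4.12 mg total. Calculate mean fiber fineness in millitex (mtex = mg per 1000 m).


Formula: fineness (mtex) = mass (mg) / total length (km) = (mass_mg / total_length_m) * 1000
Step 1: Convert fiber length: 3.2 cm = 0.032 m
Step 2: Total fiber length = 351 * 0.032 = 11.232 m
Step 3: Linear density = 4.12 mg / 11.232 m = 0.3668 mg/m
Step 4: fineness = 0.3668 * 1000 = 366.8 mtex

366.8 mtex


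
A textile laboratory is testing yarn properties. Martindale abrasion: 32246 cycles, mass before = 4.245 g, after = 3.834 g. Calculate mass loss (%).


Formula: Mass loss% = ((m_before - m_after) / m_before) * 100
Step 1: Mass loss = 4.245 - 3.834 = 0.411 g
Step 2: Ratio = 0.411 / 4.245 = 0.0968198
Step 3: Mass loss% = 0.0968198 * 100 = 9.68198% ≈ 9.68%

9.68%


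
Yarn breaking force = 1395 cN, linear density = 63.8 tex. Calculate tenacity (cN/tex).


Formula: Tenacity = Breaking force / Linear density
Tenacity = 1395 cN / 63.8 tex
Tenacity = 21.87 cN/tex

21.87 cN/tex


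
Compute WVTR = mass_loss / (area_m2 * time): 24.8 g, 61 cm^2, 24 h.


Formula: WVTR = mass_loss / (area * time)
Step 1: Convert area: 61 cm^2 = 0.0061 m^2
Step 2: WVTR = 24.8 g / (0.0061 m^2 * 24 h)
Step 3: WVTR = 24.8 / 0.1464 = 169.4 g/m^2/h

169.4 g/m^2/h


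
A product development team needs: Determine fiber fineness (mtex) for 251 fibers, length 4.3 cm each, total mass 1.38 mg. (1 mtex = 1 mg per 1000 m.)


Formula: fineness (mtex) = mass (mg) / total length (km) = (mass_mg / total_length_m) * 1000
Step 1: Convert fiber length: 4.3 cm = 0.043 m
Step 2: Total fiber length = 251 * 0.043 = 10.793 m
Step 3: Linear density = 1.38 mg / 10.793 m = 0.1279 mg/m
Step 4: fineness = 0.1279 * 1000 = 127.9 mtex

127.9 mtex


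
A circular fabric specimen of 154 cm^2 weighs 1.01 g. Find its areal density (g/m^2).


Formula: GSM = mass_g / area_m2
Step 1: Convert area: 154 cm^2 = 154 / 10000 = 0.0154 m^2
Step 2: GSM = 1.01 g / 0.0154 m^2 = 65.6 g/m^2

65.6 g/m^2


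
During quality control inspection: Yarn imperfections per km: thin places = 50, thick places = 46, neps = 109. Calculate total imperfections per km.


Formula: Total = thin places + thick places + neps
Total = 50 + 46 + 109
Total = 205 imperfections/km

205 imperfections/km


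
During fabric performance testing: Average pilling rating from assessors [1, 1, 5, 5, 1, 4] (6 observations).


Formula: Mean = sum / count
Sum = 1 + 1 + 5 + 5 + 1 + 4 = 17
Mean = 17 / 6 = 2.8

2.8


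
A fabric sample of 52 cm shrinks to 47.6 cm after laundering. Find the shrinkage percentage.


Formula: Shrinkage% = ((L_before - L_after) / L_before) * 100
Step 1: Shrinkage = 52 - 47.6 = 4.4 cm
Step 2: Shrinkage% = (4.4 / 52) * 100
Step 3: Shrinkage% = 0.084615 * 100 = 8.4615% ≈ 8.5%

8.5%


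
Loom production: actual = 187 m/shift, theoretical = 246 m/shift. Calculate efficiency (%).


Formula: Efficiency% = (Actual output / Theoretical output) * 100
Efficiency% = (187 / 246) * 100
Efficiency% = 0.760163 * 100 = 76.0163% ≈ 76.0%

76.0%


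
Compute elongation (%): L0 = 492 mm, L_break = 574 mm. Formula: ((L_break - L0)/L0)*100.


Formula: Elongation (%) = ((L_break - L0) / L0) * 100
Step 1: Extension = 574 - 492 = 82 mm
Step 2: Elongation = (82 / 492) * 100
Step 3: Elongation = 0.166667 * 100 = 16.6667% ≈ 16.7%

16.7%


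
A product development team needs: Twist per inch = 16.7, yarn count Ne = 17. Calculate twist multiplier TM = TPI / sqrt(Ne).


Formula: TM = TPI / sqrt(Ne)
Step 1: sqrt(Ne) = sqrt(17) = 4.1231
Step 2: TM = 16.7 / 4.1231 = 4.05

4.05 TM


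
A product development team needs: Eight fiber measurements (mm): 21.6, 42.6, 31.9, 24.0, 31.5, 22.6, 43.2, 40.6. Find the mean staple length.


Formula: Mean = sum of lengths / count
Sum = 21.6 + 42.6 + 31.9 + 24.0 + 31.5 + 22.6 + 43.2 + 40.6
Sum = 258.0 mm
Mean = 258.0 / 8 = 32.25 mm

32.25 mm


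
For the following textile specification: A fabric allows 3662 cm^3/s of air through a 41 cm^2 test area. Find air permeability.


Formula: Air Permeability = Airflow / Test Area
AP = 3662 cm^3/s / 41 cm^2
AP = 89.3 cm^3/s/cm^2

89.3 cm^3/s/cm^2


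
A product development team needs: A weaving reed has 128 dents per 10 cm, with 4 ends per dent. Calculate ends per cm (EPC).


Formula: EPC = (dents per 10 cm * ends per dent) / 10
Step 1: Total ends per 10 cm = 128 * 4 = 512
Step 2: EPC = 512 / 10 = 51.2 ends/cm

51.2 ends/cm


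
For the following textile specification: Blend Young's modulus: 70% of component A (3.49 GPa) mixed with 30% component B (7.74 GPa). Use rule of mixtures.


Formula: Blend property = (fraction_A * property_A) + (fraction_B * property_B)
Step 1: Contribution A = 70/100 * 3.49 GPa = 2.443 GPa
Step 2: Contribution B = 30/100 * 7.74 GPa = 2.322 GPa
Step 3: Blend Young's modulus = 2.443 + 2.322 = 4.765 GPa

4.765 GPa


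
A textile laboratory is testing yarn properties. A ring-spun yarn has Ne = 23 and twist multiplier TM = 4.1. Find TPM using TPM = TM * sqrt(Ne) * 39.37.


Formula: TPM = TM * sqrt(Ne) * 39.37
Step 1: sqrt(Ne) = sqrt(23) = 4.7958
Step 2: TM * sqrt(Ne) = 4.1 * 4.7958 = 19.6628
Step 3: TPM = 19.6628 * 39.37 = 774 twists/m

774 twists/m


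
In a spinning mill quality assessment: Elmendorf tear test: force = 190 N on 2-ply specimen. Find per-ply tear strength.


Formula: Per-ply strength = Total force / Number of plies
Per-ply = 190 N / 2
Per-ply = 95 N

95 N


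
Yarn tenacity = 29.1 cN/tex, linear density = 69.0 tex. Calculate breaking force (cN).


Formula: Breaking force = Tenacity * Linear density
F = 29.1 cN/tex * 69.0 tex
F = 2007.90 cN

2007.90 cN


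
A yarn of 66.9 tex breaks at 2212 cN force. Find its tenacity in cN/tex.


Formula: Tenacity = Breaking force / Linear density
Tenacity = 2212 cN / 66.9 tex
Tenacity = 33.06 cN/tex

33.06 cN/tex


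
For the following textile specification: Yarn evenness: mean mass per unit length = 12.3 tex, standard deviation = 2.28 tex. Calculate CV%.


Formula: CV% = (standard deviation / mean) * 100
Step 1: Ratio = 2.28 / 12.3 = 0.185366
Step 2: CV% = 0.185366 * 100 = 18.5366% ≈ 18.5%

18.5%


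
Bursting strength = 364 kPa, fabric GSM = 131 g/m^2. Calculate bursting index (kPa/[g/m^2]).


Formula: Bursting Index = Bursting Strength / Fabric GSM
BI = 364 kPa / 131 g/m^2
BI = 2.779 kPa/(g/m^2)

2.779 kPa/(g/m^2)


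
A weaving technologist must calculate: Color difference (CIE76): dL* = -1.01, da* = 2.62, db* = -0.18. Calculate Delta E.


Formula: Delta E = sqrt(dL*^2 + da*^2 + db*^2)
Step 1: dL*^2 = (-1.01)^2 = 1.0201
Step 2: da*^2 = 2.62^2 = 6.8644
Step 3: db*^2 = (-0.18)^2 = 0.0324
Step 4: Sum = 1.0201 + 6.8644 + 0.0324 = 7.9169
Step 5: Delta E = sqrt(7.9169) = 2.81

2.81 Delta E


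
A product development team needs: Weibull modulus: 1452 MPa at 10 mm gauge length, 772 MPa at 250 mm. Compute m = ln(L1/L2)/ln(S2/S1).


Formula: m = ln(L1/L2) / ln(S2/S1)
Step 1: ln(L1/L2) = ln(10/250) = -3.21888
Step 2: S2/S1 = 772/1452 = 0.53168
Step 3: ln(S2/S1) = ln(0.53168) = -0.63171
Step 4: m = -3.21888 / -0.63171 = 5.10

5.10 (Weibull m)


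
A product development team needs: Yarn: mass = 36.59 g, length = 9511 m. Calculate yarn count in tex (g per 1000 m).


Formula: Tex = (mass_g / length_m) * 1000
Substituting: Tex = (36.59 / 9511) * 1000
Intermediate: 36.59 / 9511 = 0.00384712 g/m
Tex = 0.00384712 * 1000 = 3.85 tex

3.85 tex


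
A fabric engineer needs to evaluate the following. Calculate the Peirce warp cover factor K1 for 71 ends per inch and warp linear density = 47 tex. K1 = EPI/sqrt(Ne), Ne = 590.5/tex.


Formula: K1 = EPI / sqrt(Ne), with Ne = 590.5 / tex_warp
Step 1: Ne = 590.5 / 47 = 12.564
Step 2: sqrt(Ne) = sqrt(12.564) = 3.5446
Step 3: K1 = 71 / 3.5446 = 20.0

20.0


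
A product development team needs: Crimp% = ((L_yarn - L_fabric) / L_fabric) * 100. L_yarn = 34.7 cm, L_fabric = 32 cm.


Formula: Crimp% = ((L_yarn - L_fabric) / L_fabric) * 100
Step 1: Extension = 34.7 - 32 = 2.7 cm
Step 2: Crimp% = (2.7 / 32) * 100
Step 3: Crimp% = 0.084375 * 100 = 8.4375% ≈ 8.4%

8.4%


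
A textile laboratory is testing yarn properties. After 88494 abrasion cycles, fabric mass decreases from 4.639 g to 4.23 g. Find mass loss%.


Formula: Mass loss% = ((m_before - m_after) / m_before) * 100
Step 1: Mass loss = 4.639 - 4.23 = 0.409 g
Step 2: Ratio = 0.409 / 4.639 = 0.0881656
Step 3: Mass loss% = 0.0881656 * 100 = 8.81656% ≈ 8.82%

8.82%


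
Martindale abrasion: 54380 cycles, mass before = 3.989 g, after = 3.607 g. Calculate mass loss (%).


Formula: Mass loss% = ((m_before - m_after) / m_before) * 100
Step 1: Mass loss = 3.989 - 3.607 = 0.382 g
Step 2: Ratio = 0.382 / 3.989 = 0.0957633
Step 3: Mass loss% = 0.0957633 * 100 = 9.57633% ≈ 9.58%

9.58%


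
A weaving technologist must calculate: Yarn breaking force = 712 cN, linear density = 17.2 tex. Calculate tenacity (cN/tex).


Formula: Tenacity = Breaking force / Linear density
Tenacity = 712 cN / 17.2 tex
Tenacity = 41.40 cN/tex

41.40 cN/tex


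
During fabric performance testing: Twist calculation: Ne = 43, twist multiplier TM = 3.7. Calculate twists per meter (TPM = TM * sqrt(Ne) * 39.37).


Formula: TPM = TM * sqrt(Ne) * 39.37
Step 1: sqrt(Ne) = sqrt(43) = 6.5574
Step 2: TM * sqrt(Ne) = 3.7 * 6.5574 = 24.2624
Step 3: TPM = 24.2624 * 39.37 = 955 twists/m

955 twists/m


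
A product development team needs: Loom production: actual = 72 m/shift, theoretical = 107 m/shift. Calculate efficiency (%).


Formula: Efficiency% = (Actual output / Theoretical output) * 100
Efficiency% = (72 / 107) * 100
Efficiency% = 0.672897 * 100 = 67.2897% ≈ 67.3%

67.3%


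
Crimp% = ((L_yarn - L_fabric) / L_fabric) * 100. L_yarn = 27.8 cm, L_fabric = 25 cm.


Formula: Crimp% = ((L_yarn - L_fabric) / L_fabric) * 100
Step 1: Extension = 27.8 - 25 = 2.8 cm
Step 2: Crimp% = (2.8 / 25) * 100
Step 3: Crimp% = 0.112 * 100 = 11.2%

11.2%


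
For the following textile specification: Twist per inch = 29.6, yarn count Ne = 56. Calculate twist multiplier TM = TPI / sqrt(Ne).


Formula: TM = TPI / sqrt(Ne)
Step 1: sqrt(Ne) = sqrt(56) = 7.4833
Step 2: TM = 29.6 / 7.4833 = 3.96

3.96 TM


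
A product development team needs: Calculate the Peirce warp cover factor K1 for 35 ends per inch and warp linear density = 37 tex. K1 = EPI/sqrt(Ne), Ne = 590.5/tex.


Formula: K1 = EPI / sqrt(Ne), with Ne = 590.5 / tex_warp
Step 1: Ne = 590.5 / 37 = 15.959
Step 2: sqrt(Ne) = sqrt(15.959) = 3.9949
Step 3: K1 = 35 / 3.9949 = 8.8

8.8


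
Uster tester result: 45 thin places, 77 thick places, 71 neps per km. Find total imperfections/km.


Formula: Total = thin places + thick places + neps
Total = 45 + 77 + 71
Total = 193 imperfections/km

193 imperfections/km


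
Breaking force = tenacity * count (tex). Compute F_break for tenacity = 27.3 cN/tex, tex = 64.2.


Formula: Breaking force = Tenacity * Linear density
F = 27.3 cN/tex * 64.2 tex
F = 1752.66 cN

1752.66 cN


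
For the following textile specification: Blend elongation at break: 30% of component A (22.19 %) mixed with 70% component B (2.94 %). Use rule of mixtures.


Formula: Blend property = (fraction_A * property_A) + (fraction_B * property_B)
Step 1: Contribution A = 30/100 * 22.19 % = 6.657 %
Step 2: Contribution B = 70/100 * 2.94 % = 2.058 %
Step 3: Blend elongation at break = 6.657 + 2.058 = 8.715 %

8.715 %


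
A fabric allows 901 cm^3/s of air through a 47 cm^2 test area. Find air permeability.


Formula: Air Permeability = Airflow / Test Area
AP = 901 cm^3/s / 47 cm^2
AP = 19.2 cm^3/s/cm^2

19.2 cm^3/s/cm^2


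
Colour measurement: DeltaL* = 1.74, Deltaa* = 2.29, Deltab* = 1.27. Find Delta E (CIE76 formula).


Formula: Delta E = sqrt(dL*^2 + da*^2 + db*^2)
Step 1: dL*^2 = 1.74^2 = 3.0276
Step 2: da*^2 = 2.29^2 = 5.2441
Step 3: db*^2 = 1.27^2 = 1.6129
Step 4: Sum = 3.0276 + 5.2441 + 1.6129 = 9.8846
Step 5: Delta E = sqrt(9.8846) = 3.14

3.14 Delta E


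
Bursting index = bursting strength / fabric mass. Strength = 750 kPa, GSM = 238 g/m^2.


Formula: Bursting Index = Bursting Strength / Fabric GSM
BI = 750 kPa / 238 g/m^2
BI = 3.151 kPa/(g/m^2)

3.151 kPa/(g/m^2)


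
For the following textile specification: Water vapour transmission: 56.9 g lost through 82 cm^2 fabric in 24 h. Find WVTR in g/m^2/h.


Formula: WVTR = mass_loss / (area * time)
Step 1: Convert area: 82 cm^2 = 0.0082 m^2
Step 2: WVTR = 56.9 g / (0.0082 m^2 * 24 h)
Step 3: WVTR = 56.9 / 0.1968 = 289.1 g/m^2/h

289.1 g/m^2/h


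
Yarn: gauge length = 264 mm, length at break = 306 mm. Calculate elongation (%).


Formula: Elongation (%) = ((L_break - L0) / L0) * 100
Step 1: Extension = 306 - 264 = 42 mm
Step 2: Elongation = (42 / 264) * 100
Step 3: Elongation = 0.159091 * 100 = 15.9091% ≈ 15.9%

15.9%


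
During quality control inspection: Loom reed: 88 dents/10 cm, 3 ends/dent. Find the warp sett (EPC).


Formula: EPC = (dents per 10 cm * ends per dent) / 10
Step 1: Total ends per 10 cm = 88 * 3 = 264
Step 2: EPC = 264 / 10 = 26.4 ends/cm

26.4 ends/cm


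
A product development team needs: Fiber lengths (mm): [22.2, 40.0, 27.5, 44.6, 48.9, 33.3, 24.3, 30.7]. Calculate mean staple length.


Formula: Mean = sum of lengths / count
Sum = 22.2 + 40.0 + 27.5 + 44.6 + 48.9 + 33.3 + 24.3 + 30.7
Sum = 271.5 mm
Mean = 271.5 / 8 = 33.94 mm

33.94 mm


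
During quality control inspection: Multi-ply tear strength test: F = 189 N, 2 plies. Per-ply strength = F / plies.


Formula: Per-ply strength = Total force / Number of plies
Per-ply = 189 N / 2
Per-ply = 94.5 N

94.5 N


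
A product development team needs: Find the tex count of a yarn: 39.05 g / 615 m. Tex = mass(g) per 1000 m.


Formula: Tex = (mass_g / length_m) * 1000
Substituting: Tex = (39.05 / 615) * 1000
Intermediate: 39.05 / 615 = 0.06349593 g/m
Tex = 0.06349593 * 1000 = 63.50 tex

63.50 tex


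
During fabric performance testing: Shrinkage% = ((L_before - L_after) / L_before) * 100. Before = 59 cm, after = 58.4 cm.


Formula: Shrinkage% = ((L_before - L_after) / L_before) * 100
Step 1: Shrinkage = 59 - 58.4 = 0.6 cm
Step 2: Shrinkage% = (0.6 / 59) * 100
Step 3: Shrinkage% = 0.010169 * 100 = 1.0169% ≈ 1.0%

1.0%


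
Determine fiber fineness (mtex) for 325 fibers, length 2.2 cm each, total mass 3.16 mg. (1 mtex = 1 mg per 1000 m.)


Formula: fineness (mtex) = mass (mg) / total length (km) = (mass_mg / total_length_m) * 1000
Step 1: Convert fiber length: 2.2 cm = 0.022 m
Step 2: Total fiber length = 325 * 0.022 = 7.15 m
Step 3: Linear density = 3.16 mg / 7.15 m = 0.4420 mg/m
Step 4: fineness = 0.4420 * 1000 = 442.0 mtex

442.0 mtex


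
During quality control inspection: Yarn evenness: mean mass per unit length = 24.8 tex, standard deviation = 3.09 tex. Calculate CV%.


Formula: CV% = (standard deviation / mean) * 100
Step 1: Ratio = 3.09 / 24.8 = 0.124597
Step 2: CV% = 0.124597 * 100 = 12.4597% ≈ 12.5%

12.5%


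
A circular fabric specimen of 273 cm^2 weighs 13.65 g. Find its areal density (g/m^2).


Formula: GSM = mass_g / area_m2
Step 1: Convert area: 273 cm^2 = 273 / 10000 = 0.0273 m^2
Step 2: GSM = 13.65 g / 0.0273 m^2 = 500.0 g/m^2

500.0 g/m^2


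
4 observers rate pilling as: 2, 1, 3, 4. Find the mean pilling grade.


Formula: Mean = sum / count
Sum = 2 + 1 + 3 + 4 = 10
Mean = 10 / 4 = 2.5

2.5


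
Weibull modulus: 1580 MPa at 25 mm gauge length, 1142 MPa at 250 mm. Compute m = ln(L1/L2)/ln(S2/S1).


Formula: m = ln(L1/L2) / ln(S2/S1)
Step 1: ln(L1/L2) = ln(25/250) = -2.30259
Step 2: S2/S1 = 1142/1580 = 0.72278
Step 3: ln(S2/S1) = ln(0.72278) = -0.32465
Step 4: m = -2.30259 / -0.32465 = 7.09

7.09 (Weibull m)


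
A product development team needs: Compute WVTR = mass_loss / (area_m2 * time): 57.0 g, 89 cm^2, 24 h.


Formula: WVTR = mass_loss / (area * time)
Step 1: Convert area: 89 cm^2 = 0.0089 m^2
Step 2: WVTR = 57.0 g / (0.0089 m^2 * 24 h)
Step 3: WVTR = 57.0 / 0.2136 = 266.9 g/m^2/h

266.9 g/m^2/h


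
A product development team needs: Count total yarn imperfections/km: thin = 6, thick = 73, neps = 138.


Formula: Total = thin places + thick places + neps
Total = 6 + 73 + 138
Total = 217 imperfections/km

217 imperfections/km


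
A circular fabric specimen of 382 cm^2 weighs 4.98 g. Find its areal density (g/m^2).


Formula: GSM = mass_g / area_m2
Step 1: Convert area: 382 cm^2 = 382 / 10000 = 0.0382 m^2
Step 2: GSM = 4.98 g / 0.0382 m^2 = 130.4 g/m^2

130.4 g/m^2


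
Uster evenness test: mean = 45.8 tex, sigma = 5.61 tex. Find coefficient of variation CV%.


Formula: CV% = (standard deviation / mean) * 100
Step 1: Ratio = 5.61 / 45.8 = 0.122489
Step 2: CV% = 0.122489 * 100 = 12.2489% ≈ 12.2%

12.2%


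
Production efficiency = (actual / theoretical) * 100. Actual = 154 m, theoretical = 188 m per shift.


Formula: Efficiency% = (Actual output / Theoretical output) * 100
Efficiency% = (154 / 188) * 100
Efficiency% = 0.819149 * 100 = 81.9149% ≈ 81.9%

81.9%


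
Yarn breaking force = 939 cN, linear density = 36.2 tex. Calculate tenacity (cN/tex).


Formula: Tenacity = Breaking force / Linear density
Tenacity = 939 cN / 36.2 tex
Tenacity = 25.94 cN/tex

25.94 cN/tex


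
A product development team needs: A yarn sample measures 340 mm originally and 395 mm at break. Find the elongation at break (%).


Formula: Elongation (%) = ((L_break - L0) / L0) * 100
Step 1: Extension = 395 - 340 = 55 mm
Step 2: Elongation = (55 / 340) * 100
Step 3: Elongation = 0.161765 * 100 = 16.1765% ≈ 16.2%

16.2%


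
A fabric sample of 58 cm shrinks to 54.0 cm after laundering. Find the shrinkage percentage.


Formula: Shrinkage% = ((L_before - L_after) / L_before) * 100
Step 1: Shrinkage = 58 - 54.0 = 4.0 cm
Step 2: Shrinkage% = (4.0 / 58) * 100
Step 3: Shrinkage% = 0.068966 * 100 = 6.8966% ≈ 6.9%

6.9%


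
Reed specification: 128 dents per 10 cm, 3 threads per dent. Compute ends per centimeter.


Formula: EPC = (dents per 10 cm * ends per dent) / 10
Step 1: Total ends per 10 cm = 128 * 3 = 384
Step 2: EPC = 384 / 10 = 38.4 ends/cm

38.4 ends/cm


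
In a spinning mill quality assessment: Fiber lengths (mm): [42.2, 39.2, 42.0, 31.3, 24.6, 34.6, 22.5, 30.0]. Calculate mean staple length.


Formula: Mean = sum of lengths / count
Sum = 42.2 + 39.2 + 42.0 + 31.3 + 24.6 + 34.6 + 22.5 + 30.0
Sum = 266.4 mm
Mean = 266.4 / 8 = 33.30 mm

33.30 mm


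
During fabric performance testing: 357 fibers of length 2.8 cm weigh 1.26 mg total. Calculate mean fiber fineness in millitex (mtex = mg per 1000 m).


Formula: fineness (mtex) = mass (mg) / total length (km) = (mass_mg / total_length_m) * 1000
Step 1: Convert fiber length: 2.8 cm = 0.028 m
Step 2: Total fiber length = 357 * 0.028 = 9.996 m
Step 3: Linear density = 1.26 mg / 9.996 m = 0.1261 mg/m
Step 4: fineness = 0.1261 * 1000 = 126.1 mtex

126.1 mtex


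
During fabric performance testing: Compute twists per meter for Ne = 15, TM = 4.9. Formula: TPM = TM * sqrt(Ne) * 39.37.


Formula: TPM = TM * sqrt(Ne) * 39.37
Step 1: sqrt(Ne) = sqrt(15) = 3.873
Step 2: TM * sqrt(Ne) = 4.9 * 3.873 = 18.9777
Step 3: TPM = 18.9777 * 39.37 = 747 twists/m

747 twists/m


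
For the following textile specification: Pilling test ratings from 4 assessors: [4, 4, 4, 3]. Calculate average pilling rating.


Formula: Mean = sum / count
Sum = 4 + 4 + 4 + 3 = 15
Mean = 15 / 4 = 3.8

3.8


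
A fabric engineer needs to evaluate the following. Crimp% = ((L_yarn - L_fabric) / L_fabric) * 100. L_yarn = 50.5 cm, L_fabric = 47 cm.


Formula: Crimp% = ((L_yarn - L_fabric) / L_fabric) * 100
Step 1: Extension = 50.5 - 47 = 3.5 cm
Step 2: Crimp% = (3.5 / 47) * 100
Step 3: Crimp% = 0.074468 * 100 = 7.4468% ≈ 7.4%

7.4%


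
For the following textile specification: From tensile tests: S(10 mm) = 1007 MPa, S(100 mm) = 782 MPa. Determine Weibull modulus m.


Formula: m = ln(L1/L2) / ln(S2/S1)
Step 1: ln(L1/L2) = ln(10/100) = -2.30259
Step 2: S2/S1 = 782/1007 = 0.77656
Step 3: ln(S2/S1) = ln(0.77656) = -0.25288
Step 4: m = -2.30259 / -0.25288 = 9.11

9.11 (Weibull m)


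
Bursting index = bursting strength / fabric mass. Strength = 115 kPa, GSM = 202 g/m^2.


Formula: Bursting Index = Bursting Strength / Fabric GSM
BI = 115 kPa / 202 g/m^2
BI = 0.569 kPa/(g/m^2)

0.569 kPa/(g/m^2)


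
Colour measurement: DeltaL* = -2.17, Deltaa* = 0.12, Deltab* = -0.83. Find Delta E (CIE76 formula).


Formula: Delta E = sqrt(dL*^2 + da*^2 + db*^2)
Step 1: dL*^2 = (-2.17)^2 = 4.7089
Step 2: da*^2 = 0.12^2 = 0.0144
Step 3: db*^2 = (-0.83)^2 = 0.6889
Step 4: Sum = 4.7089 + 0.0144 + 0.6889 = 5.4122
Step 5: Delta E = sqrt(5.4122) = 2.33

2.33 Delta E


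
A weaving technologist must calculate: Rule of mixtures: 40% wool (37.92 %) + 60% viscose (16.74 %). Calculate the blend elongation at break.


Formula: Blend property = (fraction_A * property_A) + (fraction_B * property_B)
Step 1: Contribution A = 40/100 * 37.92 % = 15.168 %
Step 2: Contribution B = 60/100 * 16.74 % = 10.044 %
Step 3: Blend elongation at break = 15.168 + 10.044 = 25.212 %

25.212 %


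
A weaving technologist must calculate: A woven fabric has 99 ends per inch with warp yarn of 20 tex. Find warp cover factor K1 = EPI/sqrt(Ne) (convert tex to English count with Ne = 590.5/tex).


Formula: K1 = EPI / sqrt(Ne), with Ne = 590.5 / tex_warp
Step 1: Ne = 590.5 / 20 = 29.525
Step 2: sqrt(Ne) = sqrt(29.525) = 5.4337
Step 3: K1 = 99 / 5.4337 = 18.2

18.2


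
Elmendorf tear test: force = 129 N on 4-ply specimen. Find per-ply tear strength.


Formula: Per-ply strength = Total force / Number of plies
Per-ply = 129 N / 4
Per-ply = 32.25 N

32.25 N


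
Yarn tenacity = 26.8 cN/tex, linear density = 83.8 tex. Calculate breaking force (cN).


Formula: Breaking force = Tenacity * Linear density
F = 26.8 cN/tex * 83.8 tex
F = 2245.84 cN

2245.84 cN


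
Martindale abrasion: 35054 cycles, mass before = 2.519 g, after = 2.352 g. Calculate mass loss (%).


Formula: Mass loss% = ((m_before - m_after) / m_before) * 100
Step 1: Mass loss = 2.519 - 2.352 = 0.167 g
Step 2: Ratio = 0.167 / 2.519 = 0.0662961
Step 3: Mass loss% = 0.0662961 * 100 = 6.62961% ≈ 6.63%

6.63%


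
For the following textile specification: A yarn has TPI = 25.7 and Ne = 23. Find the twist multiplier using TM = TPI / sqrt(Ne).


Formula: TM = TPI / sqrt(Ne)
Step 1: sqrt(Ne) = sqrt(23) = 4.7958
Step 2: TM = 25.7 / 4.7958 = 5.36

5.36 TM


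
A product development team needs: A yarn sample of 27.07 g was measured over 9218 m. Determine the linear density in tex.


Formula: Tex = (mass_g / length_m) * 1000
Substituting: Tex = (27.07 / 9218) * 1000
Intermediate: 27.07 / 9218 = 0.00293665 g/m
Tex = 0.00293665 * 1000 = 2.94 tex

2.94 tex


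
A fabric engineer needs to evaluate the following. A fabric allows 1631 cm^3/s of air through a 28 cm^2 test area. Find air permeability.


Formula: Air Permeability = Airflow / Test Area
AP = 1631 cm^3/s / 28 cm^2
AP = 58.3 cm^3/s/cm^2

58.3 cm^3/s/cm^2


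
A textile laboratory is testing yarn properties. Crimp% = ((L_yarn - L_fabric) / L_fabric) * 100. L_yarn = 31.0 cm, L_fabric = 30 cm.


Formula: Crimp% = ((L_yarn - L_fabric) / L_fabric) * 100
Step 1: Extension = 31.0 - 30 = 1.0 cm
Step 2: Crimp% = (1.0 / 30) * 100
Step 3: Crimp% = 0.033333 * 100 = 3.3333% ≈ 3.3%

3.3%


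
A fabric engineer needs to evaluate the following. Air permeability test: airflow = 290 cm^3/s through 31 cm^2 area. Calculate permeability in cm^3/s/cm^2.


Formula: Air Permeability = Airflow / Test Area
AP = 290 cm^3/s / 31 cm^2
AP = 9.4 cm^3/s/cm^2

9.4 cm^3/s/cm^2


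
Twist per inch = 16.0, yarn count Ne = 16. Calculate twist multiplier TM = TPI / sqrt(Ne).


Formula: TM = TPI / sqrt(Ne)
Step 1: sqrt(Ne) = sqrt(16) = 4
Step 2: TM = 16.0 / 4 = 4.00

4.00 TM


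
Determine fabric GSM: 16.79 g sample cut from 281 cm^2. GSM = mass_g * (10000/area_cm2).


Formula: GSM = mass_g / area_m2
Step 1: Convert area: 281 cm^2 = 281 / 10000 = 0.0281 m^2
Step 2: GSM = 16.79 g / 0.0281 m^2 = 597.5 g/m^2

597.5 g/m^2


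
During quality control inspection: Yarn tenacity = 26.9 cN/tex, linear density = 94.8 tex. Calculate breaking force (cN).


Formula: Breaking force = Tenacity * Linear density
F = 26.9 cN/tex * 94.8 tex
F = 2550.12 cN

2550.12 cN


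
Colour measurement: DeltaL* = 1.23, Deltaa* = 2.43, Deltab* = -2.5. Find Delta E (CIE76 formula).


Formula: Delta E = sqrt(dL*^2 + da*^2 + db*^2)
Step 1: dL*^2 = 1.23^2 = 1.5129
Step 2: da*^2 = 2.43^2 = 5.9049
Step 3: db*^2 = (-2.5)^2 = 6.25
Step 4: Sum = 1.5129 + 5.9049 + 6.25 = 13.6678
Step 5: Delta E = sqrt(13.6678) = 3.7

3.7 Delta E


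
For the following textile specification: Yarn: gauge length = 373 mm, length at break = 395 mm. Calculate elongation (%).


Formula: Elongation (%) = ((L_break - L0) / L0) * 100
Step 1: Extension = 395 - 373 = 22 mm
Step 2: Elongation = (22 / 373) * 100
Step 3: Elongation = 0.058981 * 100 = 5.8981% ≈ 5.9%

5.9%


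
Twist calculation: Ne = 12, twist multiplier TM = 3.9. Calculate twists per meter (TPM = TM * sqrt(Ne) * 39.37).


Formula: TPM = TM * sqrt(Ne) * 39.37
Step 1: sqrt(Ne) = sqrt(12) = 3.4641
Step 2: TM * sqrt(Ne) = 3.9 * 3.4641 = 13.51
Step 3: TPM = 13.51 * 39.37 = 532 twists/m

532 twists/m


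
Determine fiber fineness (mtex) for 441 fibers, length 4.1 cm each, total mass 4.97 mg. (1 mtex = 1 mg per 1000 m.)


Formula: fineness (mtex) = mass (mg) / total length (km) = (mass_mg / total_length_m) * 1000
Step 1: Convert fiber length: 4.1 cm = 0.041 m
Step 2: Total fiber length = 441 * 0.041 = 18.081 m
Step 3: Linear density = 4.97 mg / 18.081 m = 0.2749 mg/m
Step 4: fineness = 0.2749 * 1000 = 274.9 mtex

274.9 mtex


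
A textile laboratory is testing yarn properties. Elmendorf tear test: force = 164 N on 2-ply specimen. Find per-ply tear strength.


Formula: Per-ply strength = Total force / Number of plies
Per-ply = 164 N / 2
Per-ply = 82 N

82 N


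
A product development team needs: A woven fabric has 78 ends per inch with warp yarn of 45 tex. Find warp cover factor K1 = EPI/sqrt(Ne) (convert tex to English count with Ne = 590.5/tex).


Formula: K1 = EPI / sqrt(Ne), with Ne = 590.5 / tex_warp
Step 1: Ne = 590.5 / 45 = 13.122
Step 2: sqrt(Ne) = sqrt(13.122) = 3.6224
Step 3: K1 = 78 / 3.6224 = 21.5

21.5
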